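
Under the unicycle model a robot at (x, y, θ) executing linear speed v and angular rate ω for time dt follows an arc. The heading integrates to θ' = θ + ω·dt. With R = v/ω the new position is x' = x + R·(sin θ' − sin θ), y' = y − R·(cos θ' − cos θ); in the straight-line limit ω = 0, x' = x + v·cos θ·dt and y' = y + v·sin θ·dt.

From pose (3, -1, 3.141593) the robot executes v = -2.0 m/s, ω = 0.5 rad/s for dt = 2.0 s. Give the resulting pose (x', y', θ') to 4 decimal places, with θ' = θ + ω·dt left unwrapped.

(6.3659, 0.8388, 4.1416)

θ' = 3.1416 + 0.5·2.0 = 4.1416
R = v/ω = -2.0/0.5 = -4.0000
x' = 3 + -4.0000·(sin 4.1416 − sin 3.1416) = 6.3659
y' = -1 − -4.0000·(cos 4.1416 − cos 3.1416) = 0.8388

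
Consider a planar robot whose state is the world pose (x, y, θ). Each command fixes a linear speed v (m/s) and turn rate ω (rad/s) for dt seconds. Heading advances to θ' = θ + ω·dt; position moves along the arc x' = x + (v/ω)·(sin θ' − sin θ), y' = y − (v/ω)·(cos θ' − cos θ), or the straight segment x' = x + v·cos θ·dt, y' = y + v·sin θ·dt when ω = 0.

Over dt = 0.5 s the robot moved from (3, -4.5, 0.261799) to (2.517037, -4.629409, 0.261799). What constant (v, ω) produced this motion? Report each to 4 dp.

v = -1.0000, ω = 0.0000

Δθ = 0.261799 − 0.261799 = 0.000000
ω = Δθ/dt = 0.000000/0.5 = 0.0000
ω = 0 → v = (Δx·cos θ + Δy·sin θ)/dt = -1.0000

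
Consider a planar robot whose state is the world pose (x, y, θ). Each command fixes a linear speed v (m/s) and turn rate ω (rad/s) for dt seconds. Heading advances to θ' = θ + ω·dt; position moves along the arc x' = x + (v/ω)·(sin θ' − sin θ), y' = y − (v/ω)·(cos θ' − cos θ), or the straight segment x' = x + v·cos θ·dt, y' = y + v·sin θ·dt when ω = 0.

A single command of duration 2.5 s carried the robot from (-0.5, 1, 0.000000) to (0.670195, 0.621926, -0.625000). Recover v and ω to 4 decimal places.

v = 0.5000, ω = -0.2500

Δθ = -0.625000 − 0.000000 = -0.625000
ω = Δθ/dt = -0.625000/2.5 = -0.2500
R = Δx/(sin θ' − sin θ) = -2.0000
v = R·ω = -2.0000·-0.2500 = 0.5000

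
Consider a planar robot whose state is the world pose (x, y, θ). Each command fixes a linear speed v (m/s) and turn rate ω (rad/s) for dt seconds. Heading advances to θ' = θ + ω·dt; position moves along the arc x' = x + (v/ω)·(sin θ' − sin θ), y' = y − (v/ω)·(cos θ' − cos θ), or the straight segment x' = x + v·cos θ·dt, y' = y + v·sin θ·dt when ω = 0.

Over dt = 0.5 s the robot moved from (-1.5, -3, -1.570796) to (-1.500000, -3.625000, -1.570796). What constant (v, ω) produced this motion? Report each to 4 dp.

v = 1.2500, ω = 0.0000

Δθ = -1.570796 − -1.570796 = 0.000000
ω = Δθ/dt = 0.000000/0.5 = 0.0000
ω = 0 → v = (Δx·cos θ + Δy·sin θ)/dt = 1.2500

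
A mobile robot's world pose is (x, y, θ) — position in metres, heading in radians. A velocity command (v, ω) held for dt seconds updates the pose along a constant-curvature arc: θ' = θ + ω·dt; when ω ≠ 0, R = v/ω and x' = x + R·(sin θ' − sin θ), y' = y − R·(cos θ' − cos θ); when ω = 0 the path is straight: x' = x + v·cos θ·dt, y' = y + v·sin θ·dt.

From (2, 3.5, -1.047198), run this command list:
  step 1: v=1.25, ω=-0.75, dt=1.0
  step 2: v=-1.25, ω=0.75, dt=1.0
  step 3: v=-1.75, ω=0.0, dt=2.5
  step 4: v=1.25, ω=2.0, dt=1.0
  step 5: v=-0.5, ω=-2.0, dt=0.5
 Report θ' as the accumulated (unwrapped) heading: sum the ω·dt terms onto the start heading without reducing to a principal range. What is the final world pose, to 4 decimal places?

(0.6476, 7.1344, -0.0472)

step 1: θ'=-1.7972 (R=-1.6667) → pose (2.1808, 2.2925, -1.7972)
step 2: θ'=-1.0472 (R=-1.6667) → pose (2.0000, 3.5000, -1.0472)
step 3: θ'=-1.0472 (straight) → pose (-0.1875, 7.2889, -1.0472)
step 4: θ'=0.9528 (R=0.6250) → pose (0.8632, 7.2392, 0.9528)
step 5: θ'=-0.0472 (R=0.2500) → pose (0.6476, 7.1344, -0.0472)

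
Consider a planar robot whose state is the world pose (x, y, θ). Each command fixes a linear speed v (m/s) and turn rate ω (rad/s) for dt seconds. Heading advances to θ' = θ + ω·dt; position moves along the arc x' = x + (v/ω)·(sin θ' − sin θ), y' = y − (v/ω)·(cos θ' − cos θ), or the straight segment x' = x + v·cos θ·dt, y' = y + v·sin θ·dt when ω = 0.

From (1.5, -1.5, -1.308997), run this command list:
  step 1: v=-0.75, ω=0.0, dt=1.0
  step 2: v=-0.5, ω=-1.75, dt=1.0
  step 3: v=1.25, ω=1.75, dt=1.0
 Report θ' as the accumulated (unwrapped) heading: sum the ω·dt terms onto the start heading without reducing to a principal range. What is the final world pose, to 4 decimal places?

(0.9273, -1.3136, -1.3090)

step 1: θ'=-1.3090 (straight) → pose (1.3059, -0.7756, -1.3090)
step 2: θ'=-3.0590 (R=0.2857) → pose (1.5583, -0.4169, -3.0590)
step 3: θ'=-1.3090 (R=0.7143) → pose (0.9273, -1.3136, -1.3090)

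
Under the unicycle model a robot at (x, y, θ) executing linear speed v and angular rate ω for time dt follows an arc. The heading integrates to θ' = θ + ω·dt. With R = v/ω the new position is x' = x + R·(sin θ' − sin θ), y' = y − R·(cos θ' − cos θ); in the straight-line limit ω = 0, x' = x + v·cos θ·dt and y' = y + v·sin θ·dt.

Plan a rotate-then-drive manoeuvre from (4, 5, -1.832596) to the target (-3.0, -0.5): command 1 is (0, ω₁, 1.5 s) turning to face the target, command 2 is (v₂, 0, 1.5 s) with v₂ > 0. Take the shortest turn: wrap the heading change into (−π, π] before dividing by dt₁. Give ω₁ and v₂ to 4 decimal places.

ω₁ = -0.4287, v₂ = 5.9348

heading to target = atan2(-0.5−5, -3−4) = -2.4756
Δθ = wrap(-2.4756 − -1.8326) = -0.6430; ω₁ = Δθ/dt₁ = -0.4287
distance = √((-3−4)² + (-0.5−5)²) = 8.9022; v₂ = distance/dt₂ = 5.9348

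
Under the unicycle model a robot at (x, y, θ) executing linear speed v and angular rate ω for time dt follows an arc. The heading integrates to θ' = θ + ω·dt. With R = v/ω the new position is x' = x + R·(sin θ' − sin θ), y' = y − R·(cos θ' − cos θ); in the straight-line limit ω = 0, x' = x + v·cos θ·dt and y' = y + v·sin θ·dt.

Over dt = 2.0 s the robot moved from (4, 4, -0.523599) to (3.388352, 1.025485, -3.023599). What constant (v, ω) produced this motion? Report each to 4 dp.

v = 2.0000, ω = -1.2500

Δθ = -3.023599 − -0.523599 = -2.500000
ω = Δθ/dt = -2.500000/2.0 = -1.2500
R = −Δy/(cos θ' − cos θ) = -1.6000
v = R·ω = -1.6000·-1.2500 = 2.0000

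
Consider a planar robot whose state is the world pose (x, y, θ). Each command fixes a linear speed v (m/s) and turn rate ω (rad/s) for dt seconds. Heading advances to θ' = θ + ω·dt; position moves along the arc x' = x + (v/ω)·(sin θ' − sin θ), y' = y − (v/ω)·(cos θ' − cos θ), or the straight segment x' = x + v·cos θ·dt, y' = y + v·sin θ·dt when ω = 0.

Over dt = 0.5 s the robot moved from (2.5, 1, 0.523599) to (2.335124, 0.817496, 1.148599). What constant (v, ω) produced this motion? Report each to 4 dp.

Δθ = 1.148599 − 0.523599 = 0.625000
ω = Δθ/dt = 0.625000/0.5 = 1.2500
R = −Δy/(cos θ' − cos θ) = -0.4000
v = R·ω = -0.4000·1.2500 = -0.5000

v = -0.5000, ω = 1.2500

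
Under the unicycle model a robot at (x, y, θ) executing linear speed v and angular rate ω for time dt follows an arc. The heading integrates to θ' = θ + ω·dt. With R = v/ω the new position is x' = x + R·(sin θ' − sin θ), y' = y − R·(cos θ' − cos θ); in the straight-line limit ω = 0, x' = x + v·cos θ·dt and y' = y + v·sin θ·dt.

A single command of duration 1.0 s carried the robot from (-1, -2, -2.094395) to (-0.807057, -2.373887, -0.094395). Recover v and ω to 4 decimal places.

v = 0.5000, ω = 2.0000

Δθ = -0.094395 − -2.094395 = 2.000000
ω = Δθ/dt = 2.000000/1.0 = 2.0000
R = −Δy/(cos θ' − cos θ) = 0.2500
v = R·ω = 0.2500·2.0000 = 0.5000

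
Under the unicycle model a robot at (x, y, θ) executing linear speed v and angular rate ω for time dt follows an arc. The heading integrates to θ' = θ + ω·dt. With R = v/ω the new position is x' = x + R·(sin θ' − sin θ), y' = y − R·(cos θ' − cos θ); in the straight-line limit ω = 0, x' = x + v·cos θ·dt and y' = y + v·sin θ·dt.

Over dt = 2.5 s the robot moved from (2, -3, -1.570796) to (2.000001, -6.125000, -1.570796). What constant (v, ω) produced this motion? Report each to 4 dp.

v = 1.2500, ω = 0.0000

Δθ = -1.570796 − -1.570796 = 0.000000
ω = Δθ/dt = 0.000000/2.5 = 0.0000
ω = 0 → v = (Δx·cos θ + Δy·sin θ)/dt = 1.2500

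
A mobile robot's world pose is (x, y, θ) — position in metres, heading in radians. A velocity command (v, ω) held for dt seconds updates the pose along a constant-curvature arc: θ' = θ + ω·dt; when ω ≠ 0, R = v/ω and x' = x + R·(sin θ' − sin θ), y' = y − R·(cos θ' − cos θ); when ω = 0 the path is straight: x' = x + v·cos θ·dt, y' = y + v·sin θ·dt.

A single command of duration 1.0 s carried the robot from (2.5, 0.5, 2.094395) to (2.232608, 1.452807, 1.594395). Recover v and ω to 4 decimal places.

v = 1.0000, ω = -0.5000

Δθ = 1.594395 − 2.094395 = -0.500000
ω = Δθ/dt = -0.500000/1.0 = -0.5000
R = −Δy/(cos θ' − cos θ) = -2.0000
v = R·ω = -2.0000·-0.5000 = 1.0000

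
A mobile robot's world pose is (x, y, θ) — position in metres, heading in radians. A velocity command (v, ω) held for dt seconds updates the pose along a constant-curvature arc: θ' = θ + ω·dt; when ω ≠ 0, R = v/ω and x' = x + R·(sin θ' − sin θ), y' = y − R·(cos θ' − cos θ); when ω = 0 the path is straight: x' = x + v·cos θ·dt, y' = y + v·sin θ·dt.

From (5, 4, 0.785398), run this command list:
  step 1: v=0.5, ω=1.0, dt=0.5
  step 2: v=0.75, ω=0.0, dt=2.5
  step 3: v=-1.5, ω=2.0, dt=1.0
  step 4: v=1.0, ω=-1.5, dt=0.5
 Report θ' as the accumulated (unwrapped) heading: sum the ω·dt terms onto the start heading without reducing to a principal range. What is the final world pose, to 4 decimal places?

step 1: θ'=1.2854 (R=0.5000) → pose (5.1262, 4.2128, 1.2854)
step 2: θ'=1.2854 (straight) → pose (5.6541, 6.0119, 1.2854)
step 3: θ'=3.2854 (R=-0.7500) → pose (6.4813, 5.0585, 3.2854)
step 4: θ'=2.5354 (R=-0.6667) → pose (6.0059, 5.1704, 2.5354)

(6.0059, 5.1704, 2.5354)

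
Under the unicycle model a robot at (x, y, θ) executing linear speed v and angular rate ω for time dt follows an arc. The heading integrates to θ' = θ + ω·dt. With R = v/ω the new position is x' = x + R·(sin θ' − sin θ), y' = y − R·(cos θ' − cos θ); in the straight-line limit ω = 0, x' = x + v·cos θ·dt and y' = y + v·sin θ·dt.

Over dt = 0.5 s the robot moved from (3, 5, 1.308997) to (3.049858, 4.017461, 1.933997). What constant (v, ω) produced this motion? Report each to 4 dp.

v = -2.0000, ω = 1.2500

Δθ = 1.933997 − 1.308997 = 0.625000
ω = Δθ/dt = 0.625000/0.5 = 1.2500
R = −Δy/(cos θ' − cos θ) = -1.6000
v = R·ω = -1.6000·1.2500 = -2.0000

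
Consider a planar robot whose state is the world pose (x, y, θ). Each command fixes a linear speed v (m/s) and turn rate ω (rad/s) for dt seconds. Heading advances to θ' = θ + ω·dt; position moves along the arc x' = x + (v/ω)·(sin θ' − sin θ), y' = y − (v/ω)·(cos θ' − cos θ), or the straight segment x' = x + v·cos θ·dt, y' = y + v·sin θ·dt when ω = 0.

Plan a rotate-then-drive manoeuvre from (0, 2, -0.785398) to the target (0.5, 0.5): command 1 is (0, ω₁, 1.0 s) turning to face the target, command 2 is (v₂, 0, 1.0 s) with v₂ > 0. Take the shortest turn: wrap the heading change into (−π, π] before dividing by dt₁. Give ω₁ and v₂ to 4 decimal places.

heading to target = atan2(0.5−2, 0.5−0) = -1.2490
Δθ = wrap(-1.2490 − -0.7854) = -0.4636; ω₁ = Δθ/dt₁ = -0.4636
distance = √((0.5−0)² + (0.5−2)²) = 1.5811; v₂ = distance/dt₂ = 1.5811

ω₁ = -0.4636, v₂ = 1.5811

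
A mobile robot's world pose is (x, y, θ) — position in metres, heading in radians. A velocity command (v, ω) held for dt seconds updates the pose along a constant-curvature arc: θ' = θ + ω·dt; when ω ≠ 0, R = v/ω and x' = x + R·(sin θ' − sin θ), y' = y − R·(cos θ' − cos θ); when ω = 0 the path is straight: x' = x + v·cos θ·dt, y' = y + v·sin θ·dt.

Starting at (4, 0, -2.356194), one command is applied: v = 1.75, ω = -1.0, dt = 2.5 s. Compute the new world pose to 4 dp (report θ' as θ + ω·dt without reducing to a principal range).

θ' = -2.3562 + -1.0·2.5 = -4.8562
R = v/ω = 1.75/-1.0 = -1.7500
x' = 4 + -1.7500·(sin -4.8562 − sin -2.3562) = 1.0306
y' = 0 − -1.7500·(cos -4.8562 − cos -2.3562) = 1.4882

(1.0306, 1.4882, -4.8562)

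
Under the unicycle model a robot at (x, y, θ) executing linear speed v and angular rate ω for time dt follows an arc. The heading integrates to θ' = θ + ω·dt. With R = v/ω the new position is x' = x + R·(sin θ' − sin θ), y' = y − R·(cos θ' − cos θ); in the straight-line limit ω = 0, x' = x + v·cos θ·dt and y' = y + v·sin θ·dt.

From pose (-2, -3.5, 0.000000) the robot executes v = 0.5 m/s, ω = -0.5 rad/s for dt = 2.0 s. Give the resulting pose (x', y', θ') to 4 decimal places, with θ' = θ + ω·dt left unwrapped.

(-1.1585, -3.9597, -1.0000)

θ' = 0.0000 + -0.5·2.0 = -1.0000
R = v/ω = 0.5/-0.5 = -1.0000
x' = -2 + -1.0000·(sin -1.0000 − sin 0.0000) = -1.1585
y' = -3.5 − -1.0000·(cos -1.0000 − cos 0.0000) = -3.9597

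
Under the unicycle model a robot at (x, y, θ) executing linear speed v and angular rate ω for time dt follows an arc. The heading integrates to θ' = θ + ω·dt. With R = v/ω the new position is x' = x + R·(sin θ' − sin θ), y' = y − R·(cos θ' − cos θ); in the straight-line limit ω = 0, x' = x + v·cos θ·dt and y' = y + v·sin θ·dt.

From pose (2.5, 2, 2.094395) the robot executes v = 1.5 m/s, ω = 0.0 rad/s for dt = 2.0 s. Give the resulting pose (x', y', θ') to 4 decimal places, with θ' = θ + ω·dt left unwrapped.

θ' = 2.0944 + 0.0·2.0 = 2.0944
ω = 0 → straight: x' = 2.5 + 1.5·cos(2.0944)·2.0 = 1.0000
y' = 2 + 1.5·sin(2.0944)·2.0 = 4.5981

(1.0000, 4.5981, 2.0944)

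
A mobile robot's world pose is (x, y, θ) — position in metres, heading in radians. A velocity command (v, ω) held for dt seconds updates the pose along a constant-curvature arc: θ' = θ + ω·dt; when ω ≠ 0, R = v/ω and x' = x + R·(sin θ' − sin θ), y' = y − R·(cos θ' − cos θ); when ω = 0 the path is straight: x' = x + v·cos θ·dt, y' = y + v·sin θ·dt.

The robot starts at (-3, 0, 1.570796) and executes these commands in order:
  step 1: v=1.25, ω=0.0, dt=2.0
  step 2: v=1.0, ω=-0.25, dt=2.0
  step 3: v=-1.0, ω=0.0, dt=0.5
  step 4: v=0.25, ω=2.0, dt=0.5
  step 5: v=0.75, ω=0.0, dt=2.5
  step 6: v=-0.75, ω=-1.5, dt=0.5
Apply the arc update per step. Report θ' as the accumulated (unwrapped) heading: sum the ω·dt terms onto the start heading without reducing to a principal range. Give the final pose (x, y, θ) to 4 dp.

(-3.6033, 5.3808, 1.3208)

step 1: θ'=1.5708 (straight) → pose (-3.0000, 2.5000, 1.5708)
step 2: θ'=1.0708 (R=-4.0000) → pose (-2.5103, 4.4177, 1.0708)
step 3: θ'=1.0708 (straight) → pose (-2.7500, 3.9789, 1.0708)
step 4: θ'=2.0708 (R=0.1250) → pose (-2.7500, 4.0988, 2.0708)
step 5: θ'=2.0708 (straight) → pose (-3.6490, 5.7442, 2.0708)
step 6: θ'=1.3208 (R=0.5000) → pose (-3.6033, 5.3808, 1.3208)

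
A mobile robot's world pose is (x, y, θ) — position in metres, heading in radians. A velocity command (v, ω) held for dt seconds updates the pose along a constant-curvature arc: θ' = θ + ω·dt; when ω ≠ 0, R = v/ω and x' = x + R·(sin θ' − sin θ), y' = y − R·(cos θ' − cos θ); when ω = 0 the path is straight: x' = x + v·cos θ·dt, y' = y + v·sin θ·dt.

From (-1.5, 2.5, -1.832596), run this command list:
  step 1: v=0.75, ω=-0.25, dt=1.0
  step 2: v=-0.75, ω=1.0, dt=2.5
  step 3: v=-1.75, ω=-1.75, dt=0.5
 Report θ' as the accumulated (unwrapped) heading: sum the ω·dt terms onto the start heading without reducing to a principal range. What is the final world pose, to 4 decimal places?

step 1: θ'=-2.0826 (R=-3.0000) → pose (-1.7822, 1.8072, -2.0826)
step 2: θ'=0.4174 (R=-0.7500) → pose (-2.7401, 2.8601, 0.4174)
step 3: θ'=-0.4576 (R=1.0000) → pose (-3.5873, 2.8772, -0.4576)

(-3.5873, 2.8772, -0.4576)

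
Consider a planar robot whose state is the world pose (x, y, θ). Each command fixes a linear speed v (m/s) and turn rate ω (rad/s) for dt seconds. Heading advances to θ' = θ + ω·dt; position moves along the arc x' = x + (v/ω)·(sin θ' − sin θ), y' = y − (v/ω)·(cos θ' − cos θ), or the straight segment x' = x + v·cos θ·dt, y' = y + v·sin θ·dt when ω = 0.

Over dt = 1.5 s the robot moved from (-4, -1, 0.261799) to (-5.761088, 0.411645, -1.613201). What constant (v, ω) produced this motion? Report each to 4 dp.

v = -1.7500, ω = -1.2500

Δθ = -1.613201 − 0.261799 = -1.875000
ω = Δθ/dt = -1.875000/1.5 = -1.2500
R = Δx/(sin θ' − sin θ) = 1.4000
v = R·ω = 1.4000·-1.2500 = -1.7500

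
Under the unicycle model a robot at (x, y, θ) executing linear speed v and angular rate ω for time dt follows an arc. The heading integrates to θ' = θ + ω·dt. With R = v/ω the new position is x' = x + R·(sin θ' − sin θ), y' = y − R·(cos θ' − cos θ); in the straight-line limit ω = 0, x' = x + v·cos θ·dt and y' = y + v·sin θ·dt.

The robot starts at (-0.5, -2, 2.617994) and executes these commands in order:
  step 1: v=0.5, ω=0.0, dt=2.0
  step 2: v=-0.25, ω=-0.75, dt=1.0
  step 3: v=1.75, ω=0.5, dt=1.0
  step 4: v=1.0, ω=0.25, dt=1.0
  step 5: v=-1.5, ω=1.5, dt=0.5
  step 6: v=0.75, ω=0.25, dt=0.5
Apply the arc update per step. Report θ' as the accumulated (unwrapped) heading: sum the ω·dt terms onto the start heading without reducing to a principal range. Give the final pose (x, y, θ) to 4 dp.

(-2.5446, 0.1752, 3.4930)

step 1: θ'=2.6180 (straight) → pose (-1.3660, -1.5000, 2.6180)
step 2: θ'=1.8680 (R=0.3333) → pose (-1.2140, -1.6911, 1.8680)
step 3: θ'=2.3680 (R=3.5000) → pose (-2.1150, -0.2121, 2.3680)
step 4: θ'=2.6180 (R=4.0000) → pose (-2.9099, 0.3904, 2.6180)
step 5: θ'=3.3680 (R=-1.0000) → pose (-2.1854, 0.2819, 3.3680)
step 6: θ'=3.4930 (R=3.0000) → pose (-2.5446, 0.1752, 3.4930)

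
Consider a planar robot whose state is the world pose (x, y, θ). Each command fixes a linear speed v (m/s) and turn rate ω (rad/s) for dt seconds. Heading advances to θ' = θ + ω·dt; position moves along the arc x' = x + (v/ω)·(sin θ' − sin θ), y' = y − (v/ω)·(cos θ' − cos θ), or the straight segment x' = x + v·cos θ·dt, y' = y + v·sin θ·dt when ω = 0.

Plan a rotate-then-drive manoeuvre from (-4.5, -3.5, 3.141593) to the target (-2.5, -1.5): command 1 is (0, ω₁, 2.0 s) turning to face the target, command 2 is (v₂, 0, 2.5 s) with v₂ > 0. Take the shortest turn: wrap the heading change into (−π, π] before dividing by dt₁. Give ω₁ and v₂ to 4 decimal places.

ω₁ = -1.1781, v₂ = 1.1314

heading to target = atan2(-1.5−-3.5, -2.5−-4.5) = 0.7854
Δθ = wrap(0.7854 − 3.1416) = -2.3562; ω₁ = Δθ/dt₁ = -1.1781
distance = √((-2.5−-4.5)² + (-1.5−-3.5)²) = 2.8284; v₂ = distance/dt₂ = 1.1314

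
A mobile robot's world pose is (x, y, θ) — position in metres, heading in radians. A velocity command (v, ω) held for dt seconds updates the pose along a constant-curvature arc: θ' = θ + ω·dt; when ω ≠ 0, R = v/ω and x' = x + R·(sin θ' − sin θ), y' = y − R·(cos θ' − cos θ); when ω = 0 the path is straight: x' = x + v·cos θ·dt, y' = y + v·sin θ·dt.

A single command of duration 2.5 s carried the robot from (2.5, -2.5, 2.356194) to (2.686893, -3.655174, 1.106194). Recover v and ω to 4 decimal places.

v = -0.5000, ω = -0.5000

Δθ = 1.106194 − 2.356194 = -1.250000
ω = Δθ/dt = -1.250000/2.5 = -0.5000
R = −Δy/(cos θ' − cos θ) = 1.0000
v = R·ω = 1.0000·-0.5000 = -0.5000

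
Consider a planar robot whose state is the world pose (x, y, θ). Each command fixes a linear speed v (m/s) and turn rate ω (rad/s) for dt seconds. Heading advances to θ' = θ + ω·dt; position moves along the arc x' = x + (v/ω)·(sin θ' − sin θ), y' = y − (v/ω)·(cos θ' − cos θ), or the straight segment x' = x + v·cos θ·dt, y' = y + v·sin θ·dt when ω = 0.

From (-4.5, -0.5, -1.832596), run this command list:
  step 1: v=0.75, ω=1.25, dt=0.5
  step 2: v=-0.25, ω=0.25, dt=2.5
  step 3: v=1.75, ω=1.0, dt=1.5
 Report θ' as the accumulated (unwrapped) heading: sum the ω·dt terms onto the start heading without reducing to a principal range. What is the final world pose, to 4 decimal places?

step 1: θ'=-1.2076 (R=0.6000) → pose (-4.4813, -0.8685, -1.2076)
step 2: θ'=-0.5826 (R=-1.0000) → pose (-4.8659, -0.3887, -0.5826)
step 3: θ'=0.9174 (R=1.7500) → pose (-2.5135, 0.0088, 0.9174)

(-2.5135, 0.0088, 0.9174)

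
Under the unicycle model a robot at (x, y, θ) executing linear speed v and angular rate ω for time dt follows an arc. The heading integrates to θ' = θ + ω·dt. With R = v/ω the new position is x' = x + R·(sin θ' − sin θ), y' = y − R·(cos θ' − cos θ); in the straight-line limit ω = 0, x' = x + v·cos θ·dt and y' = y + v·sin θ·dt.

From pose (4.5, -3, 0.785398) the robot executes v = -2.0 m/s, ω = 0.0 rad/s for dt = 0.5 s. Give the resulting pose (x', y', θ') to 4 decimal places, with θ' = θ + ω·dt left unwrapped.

θ' = 0.7854 + 0.0·0.5 = 0.7854
ω = 0 → straight: x' = 4.5 + -2.0·cos(0.7854)·0.5 = 3.7929
y' = -3 + -2.0·sin(0.7854)·0.5 = -3.7071

(3.7929, -3.7071, 0.7854)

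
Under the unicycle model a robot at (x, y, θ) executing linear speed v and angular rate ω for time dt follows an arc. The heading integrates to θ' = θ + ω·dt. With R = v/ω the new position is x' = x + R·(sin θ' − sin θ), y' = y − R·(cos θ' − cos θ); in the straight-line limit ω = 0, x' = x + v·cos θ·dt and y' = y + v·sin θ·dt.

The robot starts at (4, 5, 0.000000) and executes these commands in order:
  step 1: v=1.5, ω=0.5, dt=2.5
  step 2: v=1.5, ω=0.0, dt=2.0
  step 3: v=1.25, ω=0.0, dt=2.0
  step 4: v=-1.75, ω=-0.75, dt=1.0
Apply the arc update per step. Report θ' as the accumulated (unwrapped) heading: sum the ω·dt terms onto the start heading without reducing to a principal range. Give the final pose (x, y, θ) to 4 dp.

(7.4856, 10.9615, 0.5000)

step 1: θ'=1.2500 (R=3.0000) → pose (6.8470, 7.0540, 1.2500)
step 2: θ'=1.2500 (straight) → pose (7.7929, 9.9010, 1.2500)
step 3: θ'=1.2500 (straight) → pose (8.5812, 12.2734, 1.2500)
step 4: θ'=0.5000 (R=2.3333) → pose (7.4856, 10.9615, 0.5000)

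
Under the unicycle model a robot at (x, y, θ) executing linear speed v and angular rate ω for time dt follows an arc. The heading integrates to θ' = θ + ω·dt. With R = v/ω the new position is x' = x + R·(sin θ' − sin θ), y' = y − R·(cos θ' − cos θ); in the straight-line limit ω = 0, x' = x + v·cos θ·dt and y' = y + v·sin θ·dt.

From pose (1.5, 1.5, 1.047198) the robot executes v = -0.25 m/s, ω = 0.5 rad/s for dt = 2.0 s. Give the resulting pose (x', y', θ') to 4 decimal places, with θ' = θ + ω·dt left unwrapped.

θ' = 1.0472 + 0.5·2.0 = 2.0472
R = v/ω = -0.25/0.5 = -0.5000
x' = 1.5 + -0.5000·(sin 2.0472 − sin 1.0472) = 1.4887
y' = 1.5 − -0.5000·(cos 2.0472 − cos 1.0472) = 1.0207

(1.4887, 1.0207, 2.0472)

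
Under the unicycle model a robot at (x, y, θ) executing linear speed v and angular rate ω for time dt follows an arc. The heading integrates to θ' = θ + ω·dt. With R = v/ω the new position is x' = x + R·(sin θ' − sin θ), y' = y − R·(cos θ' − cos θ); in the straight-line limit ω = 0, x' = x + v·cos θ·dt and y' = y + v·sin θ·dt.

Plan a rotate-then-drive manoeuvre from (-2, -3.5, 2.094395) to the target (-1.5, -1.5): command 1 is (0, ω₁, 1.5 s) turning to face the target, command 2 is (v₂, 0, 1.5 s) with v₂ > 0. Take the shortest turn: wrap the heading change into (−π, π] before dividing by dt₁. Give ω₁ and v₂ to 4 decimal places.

ω₁ = -0.5124, v₂ = 1.3744

heading to target = atan2(-1.5−-3.5, -1.5−-2) = 1.3258
Δθ = wrap(1.3258 − 2.0944) = -0.7686; ω₁ = Δθ/dt₁ = -0.5124
distance = √((-1.5−-2)² + (-1.5−-3.5)²) = 2.0616; v₂ = distance/dt₂ = 1.3744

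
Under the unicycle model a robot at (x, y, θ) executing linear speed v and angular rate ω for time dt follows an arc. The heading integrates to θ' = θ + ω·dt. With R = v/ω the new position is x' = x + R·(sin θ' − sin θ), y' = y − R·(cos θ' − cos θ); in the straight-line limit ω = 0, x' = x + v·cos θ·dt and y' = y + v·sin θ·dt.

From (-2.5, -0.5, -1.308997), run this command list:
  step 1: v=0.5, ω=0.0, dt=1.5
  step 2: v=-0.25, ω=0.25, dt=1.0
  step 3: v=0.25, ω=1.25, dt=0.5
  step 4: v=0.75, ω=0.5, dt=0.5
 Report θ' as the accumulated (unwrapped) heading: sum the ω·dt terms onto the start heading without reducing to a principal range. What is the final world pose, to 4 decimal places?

(-1.9534, -1.1908, -0.1840)

step 1: θ'=-1.3090 (straight) → pose (-2.3059, -1.2244, -1.3090)
step 2: θ'=-1.0590 (R=-1.0000) → pose (-2.3999, -0.9935, -1.0590)
step 3: θ'=-0.4340 (R=0.2000) → pose (-2.3097, -1.0770, -0.4340)
step 4: θ'=-0.1840 (R=1.5000) → pose (-1.9534, -1.1908, -0.1840)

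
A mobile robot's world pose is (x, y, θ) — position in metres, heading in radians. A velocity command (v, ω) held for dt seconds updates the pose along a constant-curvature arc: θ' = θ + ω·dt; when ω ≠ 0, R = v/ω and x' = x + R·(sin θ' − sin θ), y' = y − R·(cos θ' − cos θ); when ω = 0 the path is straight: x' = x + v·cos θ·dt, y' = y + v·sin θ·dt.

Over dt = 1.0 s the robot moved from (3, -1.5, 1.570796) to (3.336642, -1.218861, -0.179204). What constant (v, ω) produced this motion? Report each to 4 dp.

v = 0.5000, ω = -1.7500

Δθ = -0.179204 − 1.570796 = -1.750000
ω = Δθ/dt = -1.750000/1.0 = -1.7500
R = Δx/(sin θ' − sin θ) = -0.2857
v = R·ω = -0.2857·-1.7500 = 0.5000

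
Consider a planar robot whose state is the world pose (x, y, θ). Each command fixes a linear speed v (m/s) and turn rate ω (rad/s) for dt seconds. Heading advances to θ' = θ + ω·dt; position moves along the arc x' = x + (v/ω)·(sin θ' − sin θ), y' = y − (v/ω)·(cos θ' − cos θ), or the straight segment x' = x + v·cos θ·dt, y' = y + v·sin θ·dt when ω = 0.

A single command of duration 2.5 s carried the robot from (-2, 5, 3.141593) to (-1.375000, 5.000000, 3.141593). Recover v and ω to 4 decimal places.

Δθ = 3.141593 − 3.141593 = 0.000000
ω = Δθ/dt = 0.000000/2.5 = 0.0000
ω = 0 → v = (Δx·cos θ + Δy·sin θ)/dt = -0.2500

v = -0.2500, ω = 0.0000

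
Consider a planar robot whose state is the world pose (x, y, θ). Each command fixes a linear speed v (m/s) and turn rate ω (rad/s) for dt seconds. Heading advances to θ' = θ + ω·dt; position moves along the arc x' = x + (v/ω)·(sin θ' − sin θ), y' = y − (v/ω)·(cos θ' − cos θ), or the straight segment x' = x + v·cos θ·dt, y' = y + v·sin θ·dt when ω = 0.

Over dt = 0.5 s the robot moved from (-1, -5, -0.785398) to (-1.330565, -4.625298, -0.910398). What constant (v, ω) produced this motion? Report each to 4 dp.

v = -1.0000, ω = -0.2500

Δθ = -0.910398 − -0.785398 = -0.125000
ω = Δθ/dt = -0.125000/0.5 = -0.2500
R = −Δy/(cos θ' − cos θ) = 4.0000
v = R·ω = 4.0000·-0.2500 = -1.0000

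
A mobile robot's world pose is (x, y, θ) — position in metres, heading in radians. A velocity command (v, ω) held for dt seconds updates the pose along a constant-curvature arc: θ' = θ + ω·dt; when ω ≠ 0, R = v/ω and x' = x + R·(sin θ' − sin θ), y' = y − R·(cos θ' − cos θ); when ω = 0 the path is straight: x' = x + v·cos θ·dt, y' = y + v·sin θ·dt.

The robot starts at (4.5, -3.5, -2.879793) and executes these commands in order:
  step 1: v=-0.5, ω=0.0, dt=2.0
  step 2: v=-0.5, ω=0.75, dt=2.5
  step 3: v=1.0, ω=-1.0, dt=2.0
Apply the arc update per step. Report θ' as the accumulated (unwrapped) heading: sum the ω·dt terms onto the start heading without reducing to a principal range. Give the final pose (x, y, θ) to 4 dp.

step 1: θ'=-2.8798 (straight) → pose (5.4659, -3.2412, -2.8798)
step 2: θ'=-1.0048 (R=-0.6667) → pose (5.8561, -2.2397, -1.0048)
step 3: θ'=-3.0048 (R=-1.0000) → pose (5.1484, -3.7666, -3.0048)

(5.1484, -3.7666, -3.0048)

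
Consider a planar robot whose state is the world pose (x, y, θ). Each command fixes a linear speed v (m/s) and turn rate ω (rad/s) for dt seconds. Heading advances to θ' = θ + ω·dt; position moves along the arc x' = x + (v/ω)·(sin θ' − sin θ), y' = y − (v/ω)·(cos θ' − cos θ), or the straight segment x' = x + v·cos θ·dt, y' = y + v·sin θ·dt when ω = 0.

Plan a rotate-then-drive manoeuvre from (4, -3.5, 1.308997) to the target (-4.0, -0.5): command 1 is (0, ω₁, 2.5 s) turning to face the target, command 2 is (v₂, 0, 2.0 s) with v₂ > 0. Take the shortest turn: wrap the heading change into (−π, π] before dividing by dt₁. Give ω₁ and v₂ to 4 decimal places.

heading to target = atan2(-0.5−-3.5, -4−4) = 2.7828
Δθ = wrap(2.7828 − 1.3090) = 1.4738; ω₁ = Δθ/dt₁ = 0.5895
distance = √((-4−4)² + (-0.5−-3.5)²) = 8.5440; v₂ = distance/dt₂ = 4.2720

ω₁ = 0.5895, v₂ = 4.2720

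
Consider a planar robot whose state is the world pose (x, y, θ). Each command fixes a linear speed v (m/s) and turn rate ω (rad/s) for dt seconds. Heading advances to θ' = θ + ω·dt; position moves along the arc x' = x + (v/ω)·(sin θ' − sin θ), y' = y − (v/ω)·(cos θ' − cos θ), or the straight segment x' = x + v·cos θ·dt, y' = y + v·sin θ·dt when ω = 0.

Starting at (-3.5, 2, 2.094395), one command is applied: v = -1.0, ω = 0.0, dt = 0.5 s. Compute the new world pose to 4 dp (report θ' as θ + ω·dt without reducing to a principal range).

(-3.2500, 1.5670, 2.0944)

θ' = 2.0944 + 0.0·0.5 = 2.0944
ω = 0 → straight: x' = -3.5 + -1.0·cos(2.0944)·0.5 = -3.2500
y' = 2 + -1.0·sin(2.0944)·0.5 = 1.5670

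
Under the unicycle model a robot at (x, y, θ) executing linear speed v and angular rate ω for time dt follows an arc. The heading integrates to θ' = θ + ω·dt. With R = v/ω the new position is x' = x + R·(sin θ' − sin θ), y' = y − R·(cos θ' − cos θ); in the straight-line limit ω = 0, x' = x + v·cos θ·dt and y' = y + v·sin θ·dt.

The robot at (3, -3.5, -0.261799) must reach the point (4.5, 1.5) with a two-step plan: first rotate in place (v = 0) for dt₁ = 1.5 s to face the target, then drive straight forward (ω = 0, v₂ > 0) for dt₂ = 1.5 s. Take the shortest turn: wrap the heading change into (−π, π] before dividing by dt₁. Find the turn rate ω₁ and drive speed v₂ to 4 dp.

heading to target = atan2(1.5−-3.5, 4.5−3) = 1.2793
Δθ = wrap(1.2793 − -0.2618) = 1.5411; ω₁ = Δθ/dt₁ = 1.0274
distance = √((4.5−3)² + (1.5−-3.5)²) = 5.2202; v₂ = distance/dt₂ = 3.4801

ω₁ = 1.0274, v₂ = 3.4801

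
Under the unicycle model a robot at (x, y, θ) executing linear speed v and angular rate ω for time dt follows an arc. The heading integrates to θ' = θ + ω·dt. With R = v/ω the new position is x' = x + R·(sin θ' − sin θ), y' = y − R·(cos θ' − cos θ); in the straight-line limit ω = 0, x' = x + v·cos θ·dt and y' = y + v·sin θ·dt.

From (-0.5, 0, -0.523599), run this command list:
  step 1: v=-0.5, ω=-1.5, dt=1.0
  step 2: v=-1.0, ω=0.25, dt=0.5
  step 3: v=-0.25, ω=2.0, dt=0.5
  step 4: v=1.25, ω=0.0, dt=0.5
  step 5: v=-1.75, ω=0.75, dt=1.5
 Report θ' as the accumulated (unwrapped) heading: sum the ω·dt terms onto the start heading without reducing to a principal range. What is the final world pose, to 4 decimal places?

step 1: θ'=-2.0236 (R=0.3333) → pose (-0.6331, 0.4345, -2.0236)
step 2: θ'=-1.8986 (R=-4.0000) → pose (-0.4430, 0.8966, -1.8986)
step 3: θ'=-0.8986 (R=-0.1250) → pose (-0.4635, 1.0147, -0.8986)
step 4: θ'=-0.8986 (straight) → pose (-0.0743, 0.5256, -0.8986)
step 5: θ'=0.2264 (R=-2.3333) → pose (-2.4238, 1.3465, 0.2264)

(-2.4238, 1.3465, 0.2264)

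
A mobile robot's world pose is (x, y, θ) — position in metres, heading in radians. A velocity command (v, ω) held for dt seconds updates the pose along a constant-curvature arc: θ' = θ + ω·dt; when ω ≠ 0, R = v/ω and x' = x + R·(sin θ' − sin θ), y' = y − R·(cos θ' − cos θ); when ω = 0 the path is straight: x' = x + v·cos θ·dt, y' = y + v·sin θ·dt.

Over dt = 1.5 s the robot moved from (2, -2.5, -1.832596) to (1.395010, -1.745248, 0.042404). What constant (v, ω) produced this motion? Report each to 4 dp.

v = -0.7500, ω = 1.2500

Δθ = 0.042404 − -1.832596 = 1.875000
ω = Δθ/dt = 1.875000/1.5 = 1.2500
R = −Δy/(cos θ' − cos θ) = -0.6000
v = R·ω = -0.6000·1.2500 = -0.7500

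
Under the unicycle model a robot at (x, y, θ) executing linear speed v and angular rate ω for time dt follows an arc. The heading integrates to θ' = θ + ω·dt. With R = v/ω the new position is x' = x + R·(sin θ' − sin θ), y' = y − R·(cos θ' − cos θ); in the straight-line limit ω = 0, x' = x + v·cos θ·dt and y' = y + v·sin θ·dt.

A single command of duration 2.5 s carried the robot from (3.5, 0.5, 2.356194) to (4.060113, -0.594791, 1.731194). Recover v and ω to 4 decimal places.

v = -0.5000, ω = -0.2500

Δθ = 1.731194 − 2.356194 = -0.625000
ω = Δθ/dt = -0.625000/2.5 = -0.2500
R = −Δy/(cos θ' − cos θ) = 2.0000
v = R·ω = 2.0000·-0.2500 = -0.5000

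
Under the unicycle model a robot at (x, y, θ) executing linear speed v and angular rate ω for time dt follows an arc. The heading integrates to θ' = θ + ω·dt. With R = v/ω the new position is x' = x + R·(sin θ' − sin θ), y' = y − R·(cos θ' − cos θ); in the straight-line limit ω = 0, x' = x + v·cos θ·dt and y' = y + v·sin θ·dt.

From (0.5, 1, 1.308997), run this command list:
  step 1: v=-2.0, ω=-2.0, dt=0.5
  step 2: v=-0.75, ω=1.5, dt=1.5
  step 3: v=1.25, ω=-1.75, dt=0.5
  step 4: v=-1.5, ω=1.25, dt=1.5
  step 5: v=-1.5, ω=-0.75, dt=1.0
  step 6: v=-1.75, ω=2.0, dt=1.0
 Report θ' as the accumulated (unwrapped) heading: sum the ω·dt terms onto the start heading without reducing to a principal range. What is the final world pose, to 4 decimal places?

(3.6976, -0.0598, 4.8090)

step 1: θ'=0.3090 (R=1.0000) → pose (-0.1618, 0.3062, 0.3090)
step 2: θ'=2.5590 (R=-0.5000) → pose (-0.2849, -0.5877, 2.5590)
step 3: θ'=1.6840 (R=-0.7143) → pose (-0.6016, -0.0719, 1.6840)
step 4: θ'=3.5590 (R=-1.2000) → pose (1.0772, -1.0333, 3.5590)
step 5: θ'=2.8090 (R=2.0000) → pose (2.5410, -0.9712, 2.8090)
step 6: θ'=4.8090 (R=-0.8750) → pose (3.6976, -0.0598, 4.8090)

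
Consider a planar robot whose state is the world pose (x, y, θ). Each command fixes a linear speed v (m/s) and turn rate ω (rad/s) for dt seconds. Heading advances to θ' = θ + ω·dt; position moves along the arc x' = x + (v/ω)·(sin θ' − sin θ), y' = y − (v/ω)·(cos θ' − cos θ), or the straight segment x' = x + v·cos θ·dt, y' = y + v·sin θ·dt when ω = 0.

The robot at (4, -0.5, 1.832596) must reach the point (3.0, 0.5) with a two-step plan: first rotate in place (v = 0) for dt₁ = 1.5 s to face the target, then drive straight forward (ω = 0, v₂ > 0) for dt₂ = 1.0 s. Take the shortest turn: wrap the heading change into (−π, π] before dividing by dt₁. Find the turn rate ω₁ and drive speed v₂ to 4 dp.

ω₁ = 0.3491, v₂ = 1.4142

heading to target = atan2(0.5−-0.5, 3−4) = 2.3562
Δθ = wrap(2.3562 − 1.8326) = 0.5236; ω₁ = Δθ/dt₁ = 0.3491
distance = √((3−4)² + (0.5−-0.5)²) = 1.4142; v₂ = distance/dt₂ = 1.4142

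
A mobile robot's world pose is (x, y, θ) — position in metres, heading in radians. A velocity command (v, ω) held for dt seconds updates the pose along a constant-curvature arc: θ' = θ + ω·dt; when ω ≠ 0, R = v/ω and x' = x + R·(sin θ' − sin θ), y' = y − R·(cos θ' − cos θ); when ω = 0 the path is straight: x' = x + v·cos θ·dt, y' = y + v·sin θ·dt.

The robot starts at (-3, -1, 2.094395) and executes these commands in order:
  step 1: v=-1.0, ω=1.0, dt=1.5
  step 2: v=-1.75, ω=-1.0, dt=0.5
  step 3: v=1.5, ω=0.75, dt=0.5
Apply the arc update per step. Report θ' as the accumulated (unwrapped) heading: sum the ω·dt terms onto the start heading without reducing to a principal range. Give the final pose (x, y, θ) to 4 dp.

step 1: θ'=3.5944 (R=-1.0000) → pose (-1.6965, -1.3992, 3.5944)
step 2: θ'=3.0944 (R=1.7500) → pose (-0.8483, -1.2248, 3.0944)
step 3: θ'=3.4694 (R=2.0000) → pose (-1.5866, -1.3291, 3.4694)

(-1.5866, -1.3291, 3.4694)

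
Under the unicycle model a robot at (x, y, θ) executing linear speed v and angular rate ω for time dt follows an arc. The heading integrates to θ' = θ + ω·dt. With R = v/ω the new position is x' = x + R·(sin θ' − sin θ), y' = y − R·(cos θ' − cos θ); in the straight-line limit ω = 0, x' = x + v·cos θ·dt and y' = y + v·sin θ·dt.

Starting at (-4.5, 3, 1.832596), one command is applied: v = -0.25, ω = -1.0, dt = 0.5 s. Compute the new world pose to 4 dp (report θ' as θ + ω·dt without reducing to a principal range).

(-4.4985, 2.8763, 1.3326)

θ' = 1.8326 + -1.0·0.5 = 1.3326
R = v/ω = -0.25/-1.0 = 0.2500
x' = -4.5 + 0.2500·(sin 1.3326 − sin 1.8326) = -4.4985
y' = 3 − 0.2500·(cos 1.3326 − cos 1.8326) = 2.8763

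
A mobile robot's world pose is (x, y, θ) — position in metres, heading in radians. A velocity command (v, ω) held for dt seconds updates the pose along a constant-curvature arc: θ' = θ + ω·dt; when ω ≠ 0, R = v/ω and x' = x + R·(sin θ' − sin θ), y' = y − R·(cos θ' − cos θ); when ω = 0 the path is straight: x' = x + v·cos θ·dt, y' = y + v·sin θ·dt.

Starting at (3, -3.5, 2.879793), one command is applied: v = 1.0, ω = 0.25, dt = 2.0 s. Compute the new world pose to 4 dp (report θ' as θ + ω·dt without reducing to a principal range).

θ' = 2.8798 + 0.25·2.0 = 3.3798
R = v/ω = 1.0/0.25 = 4.0000
x' = 3 + 4.0000·(sin 3.3798 − sin 2.8798) = 1.0209
y' = -3.5 − 4.0000·(cos 3.3798 − cos 2.8798) = -3.4766

(1.0209, -3.4766, 3.3798)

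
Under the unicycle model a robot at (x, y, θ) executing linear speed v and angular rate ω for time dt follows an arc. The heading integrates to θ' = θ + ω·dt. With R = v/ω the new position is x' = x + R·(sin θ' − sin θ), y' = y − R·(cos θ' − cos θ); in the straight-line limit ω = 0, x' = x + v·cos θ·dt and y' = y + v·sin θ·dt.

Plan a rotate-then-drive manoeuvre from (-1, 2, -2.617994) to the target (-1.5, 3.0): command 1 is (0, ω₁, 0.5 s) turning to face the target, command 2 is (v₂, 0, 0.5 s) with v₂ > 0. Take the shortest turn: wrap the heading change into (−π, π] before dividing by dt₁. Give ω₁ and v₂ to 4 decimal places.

ω₁ = -3.2615, v₂ = 2.2361

heading to target = atan2(3−2, -1.5−-1) = 2.0344
Δθ = wrap(2.0344 − -2.6180) = -1.6307; ω₁ = Δθ/dt₁ = -3.2615
distance = √((-1.5−-1)² + (3−2)²) = 1.1180; v₂ = distance/dt₂ = 2.2361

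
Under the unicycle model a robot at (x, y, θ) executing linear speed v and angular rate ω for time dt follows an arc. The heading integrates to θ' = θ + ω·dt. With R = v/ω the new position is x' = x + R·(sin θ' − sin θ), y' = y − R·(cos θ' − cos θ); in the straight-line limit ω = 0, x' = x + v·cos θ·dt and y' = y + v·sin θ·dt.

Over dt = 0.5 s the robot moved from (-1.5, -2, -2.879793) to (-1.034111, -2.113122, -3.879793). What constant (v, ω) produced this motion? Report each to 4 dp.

v = -1.0000, ω = -2.0000

Δθ = -3.879793 − -2.879793 = -1.000000
ω = Δθ/dt = -1.000000/0.5 = -2.0000
R = Δx/(sin θ' − sin θ) = 0.5000
v = R·ω = 0.5000·-2.0000 = -1.0000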